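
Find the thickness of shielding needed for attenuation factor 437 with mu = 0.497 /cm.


x = ln(factor) / mu
x = ln(437) / 0.497
x = 12.233 cm

12.233


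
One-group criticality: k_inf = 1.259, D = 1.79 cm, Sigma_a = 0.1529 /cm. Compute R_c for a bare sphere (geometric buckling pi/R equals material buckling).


L^2 = D / Sigma_a = 1.79 / 0.1529 = 11.70700 cm^2
B_m^2 = (k_inf - 1) / L^2 = (1.259 - 1) / 11.70700 = 0.02212352 /cm^2
For a bare sphere: B_g = pi/R, so R_c = pi / sqrt(B_m^2)
R_c = pi / sqrt(0.02212352) = 21.121 cm

21.121


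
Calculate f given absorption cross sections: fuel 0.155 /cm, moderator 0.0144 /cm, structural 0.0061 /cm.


f = Sigma_a_fuel / (Sigma_a_fuel + Sigma_a_mod + Sigma_a_other)
f = 0.155 / (0.155 + 0.0144 + 0.0061)
f = 0.88319

0.88319


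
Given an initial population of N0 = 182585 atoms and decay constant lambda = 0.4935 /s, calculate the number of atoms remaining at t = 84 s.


N = N0 * exp(-lambda * t)
N = 182585 * exp(-0.4935 * 84)
N = 1.8123e-13

1.8123e-13


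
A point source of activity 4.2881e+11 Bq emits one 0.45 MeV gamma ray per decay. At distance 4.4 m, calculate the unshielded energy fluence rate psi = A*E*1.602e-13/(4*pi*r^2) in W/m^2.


psi = A * E * 1.602e-13 / (4*pi*r^2)
psi = 4.2881e+11 * 0.45 * 1.602e-13 / (4*pi*4.4^2)
psi = 1.2706e-04 W/m^2

1.2706e-04


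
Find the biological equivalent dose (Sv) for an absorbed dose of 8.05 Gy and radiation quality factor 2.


H = D * Q
H = 8.05 * 2
H = 16.100 Sv

16.100


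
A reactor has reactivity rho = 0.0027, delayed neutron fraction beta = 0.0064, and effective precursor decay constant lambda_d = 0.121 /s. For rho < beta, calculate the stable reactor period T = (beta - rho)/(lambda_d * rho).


T = (beta - rho) / (lambda_d * rho)
T = (0.0064 - 0.0027) / (0.121 * 0.0027)
T = 11.325 s

11.325


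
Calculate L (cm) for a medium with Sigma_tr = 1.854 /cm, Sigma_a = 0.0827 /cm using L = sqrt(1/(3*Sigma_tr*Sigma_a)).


D = 1 / (3 * Sigma_tr) = 1 / (3 * 1.854) = 0.1797914 cm
L = sqrt(D / Sigma_a)
L = sqrt(0.1797914 / 0.0827)
L = 1.4745 cm

1.4745


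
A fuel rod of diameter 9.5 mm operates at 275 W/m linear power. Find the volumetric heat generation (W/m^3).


r = D / 2 / 1000 = 9.5 / 2 / 1000 = 0.00475 m
q''' = q' / (pi * r^2)
q''' = 275 / (pi * 0.00475^2)
q''' = 3.8797e+06 W/m^3

3.8797e+06


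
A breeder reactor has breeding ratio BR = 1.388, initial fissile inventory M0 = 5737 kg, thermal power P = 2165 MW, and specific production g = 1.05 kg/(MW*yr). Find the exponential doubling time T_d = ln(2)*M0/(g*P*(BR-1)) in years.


Breeding gain G = BR - 1 = 1.388 - 1 = 0.388
Fissile production rate = g * P * G = 1.05 * 2165 * 0.388 = 882.021 kg/yr
T_d = ln(2) * M0 / (g * P * G)
T_d = ln(2) * 5737 / 882.021 = 4.5085 yr

4.5085


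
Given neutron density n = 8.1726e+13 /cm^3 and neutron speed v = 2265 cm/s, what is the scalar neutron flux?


phi = n * v
phi = 8.1726e+13 * 2265
phi = 1.8511e+17 /cm^2/s

1.8511e+17


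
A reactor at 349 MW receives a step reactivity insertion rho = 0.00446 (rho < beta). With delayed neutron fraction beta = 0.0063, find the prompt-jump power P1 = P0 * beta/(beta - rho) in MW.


P1/P0 = beta / (beta - rho)
P1/P0 = 0.0063 / (0.0063 - 0.00446) = 3.423913
P1 = 349 * 3.423913 = 1194.9 MW

1194.9


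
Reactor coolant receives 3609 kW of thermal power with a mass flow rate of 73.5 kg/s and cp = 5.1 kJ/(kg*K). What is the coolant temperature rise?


dT = Q / (m_dot * cp)
dT = 3609 / (73.5 * 5.1)
dT = 9.6279 C

9.6279


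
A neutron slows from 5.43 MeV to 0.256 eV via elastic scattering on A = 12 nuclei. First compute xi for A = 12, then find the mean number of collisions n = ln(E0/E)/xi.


xi = 1 + (A-1)^2/(2A)*ln((A-1)/(A+1)) = 0.1577690 (for A = 12)
n = ln(E0/E) / xi
n = ln(5.43e6 / 0.256) / 0.1577690
n = ln(2.121094e+07) / 0.1577690 = 106.93

106.93


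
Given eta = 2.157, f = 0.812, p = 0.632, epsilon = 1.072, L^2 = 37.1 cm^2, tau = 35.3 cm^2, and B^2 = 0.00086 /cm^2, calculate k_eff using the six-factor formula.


k_inf = eta*f*p*eps = 2.157*0.812*0.632*1.072 = 1.186637
P_TNL = 1/(1 + L^2*B^2) = 1/(1 + 37.1*0.00086) = 0.9690805
P_FNL = exp(-B^2*tau) = exp(-0.00086*35.3) = 0.9700982
k_eff = k_inf * P_TNL * P_FNL = 1.186637 * 0.9690805 * 0.9700982
k_eff = 1.1156

1.1156


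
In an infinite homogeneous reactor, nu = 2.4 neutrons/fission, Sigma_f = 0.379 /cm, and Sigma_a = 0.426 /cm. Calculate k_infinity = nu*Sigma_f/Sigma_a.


k_inf = nu * Sigma_f / Sigma_a
k_inf = 2.4 * 0.379 / 0.426
k_inf = 2.1352

2.1352


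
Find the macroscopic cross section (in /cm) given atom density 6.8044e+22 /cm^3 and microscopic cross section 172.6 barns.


Sigma = N * sigma_barns * 1e-24
Sigma = 6.8044e+22 * 172.6 * 1e-24
Sigma = 11.744 /cm

11.744


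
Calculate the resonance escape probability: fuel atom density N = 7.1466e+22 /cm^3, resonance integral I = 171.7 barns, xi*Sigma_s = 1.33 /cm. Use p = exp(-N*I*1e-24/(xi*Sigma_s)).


p = exp(-N * I * 1e-24 / (xi*Sigma_s))
p = exp(-7.1466e+22 * 171.7 * 1e-24 / 1.33)
p = 9.8436e-05

9.8436e-05


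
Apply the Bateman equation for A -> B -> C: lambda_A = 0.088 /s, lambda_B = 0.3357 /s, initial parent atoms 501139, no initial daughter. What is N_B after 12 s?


N_B(t) = lambda_A * N_A0 / (lambda_B - lambda_A) * [exp(-lambda_A*t) - exp(-lambda_B*t)]
exp(-0.088*12) = 0.3478444; exp(-0.3357*12) = 0.01780279
N_B = 0.088 * 501139 / (0.3357 - 0.088) * (0.3478444 - 0.01780279)
N_B = 58760

58760


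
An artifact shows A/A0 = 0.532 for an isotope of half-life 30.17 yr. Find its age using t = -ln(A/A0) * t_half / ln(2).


lambda = ln(2) / t_half = ln(2) / 30.17 = 0.02297472 /yr
t = -ln(A/A0) / lambda
t = -ln(0.532) / 0.02297472
t = 27.470 yr

27.470


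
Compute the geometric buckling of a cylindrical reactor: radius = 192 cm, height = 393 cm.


B^2 = (2.405/R)^2 + (pi/H)^2
B^2 = (2.405/192)^2 + (pi/393)^2
B^2 = 2.2080e-04 /cm^2

2.2080e-04


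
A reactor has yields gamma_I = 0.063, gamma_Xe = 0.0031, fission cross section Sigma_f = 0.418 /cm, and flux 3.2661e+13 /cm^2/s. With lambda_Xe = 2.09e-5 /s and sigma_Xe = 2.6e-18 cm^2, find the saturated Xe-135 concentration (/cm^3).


Xe_eq = (gamma_I + gamma_Xe) * Sigma_f * phi / (lambda_Xe + sigma_Xe * phi)
Numerator = (0.063 + 0.0031) * 0.418 * 3.2661e+13 = 9.024169e+11
Denominator = 2.09e-5 + 2.6e-18 * 3.2661e+13 = 1.058186e-04
Xe_eq = 9.024169e+11 / 1.058186e-04 = 8.5280e+15 /cm^3

8.5280e+15


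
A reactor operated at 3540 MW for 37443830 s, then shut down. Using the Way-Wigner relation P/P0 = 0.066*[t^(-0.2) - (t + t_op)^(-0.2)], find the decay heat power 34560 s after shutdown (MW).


P/P0 = 0.066 * [t^(-0.2) - (t + t_op)^(-0.2)]
P/P0 = 0.066 * [34560^(-0.2) - (34560 + 37443830)^(-0.2)]
P/P0 = 0.066 * [0.1236759 - 0.03056637] = 0.006145229
P = 3540 * 0.006145229 = 21.754 MW

21.754


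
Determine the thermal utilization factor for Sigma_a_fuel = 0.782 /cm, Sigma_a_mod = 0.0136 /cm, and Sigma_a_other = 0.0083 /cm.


f = Sigma_a_fuel / (Sigma_a_fuel + Sigma_a_mod + Sigma_a_other)
f = 0.782 / (0.782 + 0.0136 + 0.0083)
f = 0.97276

0.97276


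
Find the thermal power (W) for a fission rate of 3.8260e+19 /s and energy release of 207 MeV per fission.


P = fission_rate * E_MeV * 1.602e-13
P = 3.8260e+19 * 207 * 1.602e-13
P = 1.2688e+09 W

1.2688e+09


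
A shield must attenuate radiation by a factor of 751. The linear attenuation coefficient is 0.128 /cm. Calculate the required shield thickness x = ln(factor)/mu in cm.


x = ln(factor) / mu
x = ln(751) / 0.128
x = 51.730 cm

51.730


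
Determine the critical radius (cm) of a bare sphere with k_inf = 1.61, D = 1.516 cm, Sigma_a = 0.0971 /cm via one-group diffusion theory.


L^2 = D / Sigma_a = 1.516 / 0.0971 = 15.61277 cm^2
B_m^2 = (k_inf - 1) / L^2 = (1.61 - 1) / 15.61277 = 0.03907058 /cm^2
For a bare sphere: B_g = pi/R, so R_c = pi / sqrt(B_m^2)
R_c = pi / sqrt(0.03907058) = 15.894 cm

15.894


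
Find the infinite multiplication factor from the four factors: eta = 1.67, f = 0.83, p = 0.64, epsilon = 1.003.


k_inf = eta * f * p * epsilon
k_inf = 1.67 * 0.83 * 0.64 * 1.003
k_inf = 0.88977

0.88977


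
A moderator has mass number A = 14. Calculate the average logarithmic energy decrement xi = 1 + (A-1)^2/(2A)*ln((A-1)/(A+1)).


xi = 1 + (A-1)^2/(2A) * ln((A-1)/(A+1))
xi = 1 + (14-1)^2/(2*14) * ln((14-1)/(14 +1))
xi = 0.13628

0.13628


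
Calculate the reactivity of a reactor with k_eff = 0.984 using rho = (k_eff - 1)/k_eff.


rho = (k_eff - 1) / k_eff
rho = (0.984 - 1) / 0.984
rho = -0.016260

-0.016260


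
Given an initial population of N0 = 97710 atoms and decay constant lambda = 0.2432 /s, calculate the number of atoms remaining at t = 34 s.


N = N0 * exp(-lambda * t)
N = 97710 * exp(-0.2432 * 34)
N = 25.052

25.052


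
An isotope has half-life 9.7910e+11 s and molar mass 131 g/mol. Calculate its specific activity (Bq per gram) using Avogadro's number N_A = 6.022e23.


lambda = ln(2) / t_half = ln(2) / 9.7910e+11 = 7.079432e-13 /s
SA = lambda * N_A / M
SA = 7.079432e-13 * 6.022e23 / 131
SA = 3.2544e+09 Bq/g

3.2544e+09


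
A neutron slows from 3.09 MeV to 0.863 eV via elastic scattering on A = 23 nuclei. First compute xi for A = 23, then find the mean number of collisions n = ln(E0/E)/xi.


xi = 1 + (A-1)^2/(2A)*ln((A-1)/(A+1)) = 0.08448899 (for A = 23)
n = ln(E0/E) / xi
n = ln(3.09e6 / 0.863) / 0.08448899
n = ln(3.580533e+06) / 0.08448899 = 178.62

178.62


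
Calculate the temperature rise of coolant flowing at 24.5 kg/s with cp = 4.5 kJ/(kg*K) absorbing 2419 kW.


dT = Q / (m_dot * cp)
dT = 2419 / (24.5 * 4.5)
dT = 21.941 C

21.941


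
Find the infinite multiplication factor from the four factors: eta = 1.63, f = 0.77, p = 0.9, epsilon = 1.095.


k_inf = eta * f * p * epsilon
k_inf = 1.63 * 0.77 * 0.9 * 1.095
k_inf = 1.2369

1.2369


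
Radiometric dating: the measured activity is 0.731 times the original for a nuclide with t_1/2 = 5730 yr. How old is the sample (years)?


lambda = ln(2) / t_half = ln(2) / 5730 = 1.209681e-04 /yr
t = -ln(A/A0) / lambda
t = -ln(0.731) / 1.209681e-04
t = 2590.3 yr

2590.3


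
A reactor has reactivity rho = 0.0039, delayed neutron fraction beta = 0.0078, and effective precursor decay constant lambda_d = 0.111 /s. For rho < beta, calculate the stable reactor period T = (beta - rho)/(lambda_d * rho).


T = (beta - rho) / (lambda_d * rho)
T = (0.0078 - 0.0039) / (0.111 * 0.0039)
T = 9.0090 s

9.0090


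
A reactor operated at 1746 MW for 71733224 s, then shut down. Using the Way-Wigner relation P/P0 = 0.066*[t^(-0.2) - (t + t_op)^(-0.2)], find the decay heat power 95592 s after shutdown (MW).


P/P0 = 0.066 * [t^(-0.2) - (t + t_op)^(-0.2)]
P/P0 = 0.066 * [95592^(-0.2) - (95592 + 71733224)^(-0.2)]
P/P0 = 0.066 * [0.1009057 - 0.02683739] = 0.004888508
P = 1746 * 0.004888508 = 8.5353 MW

8.5353


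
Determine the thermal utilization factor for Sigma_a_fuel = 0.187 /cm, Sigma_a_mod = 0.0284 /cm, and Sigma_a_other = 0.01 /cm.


f = Sigma_a_fuel / (Sigma_a_fuel + Sigma_a_mod + Sigma_a_other)
f = 0.187 / (0.187 + 0.0284 + 0.01)
f = 0.82964

0.82964


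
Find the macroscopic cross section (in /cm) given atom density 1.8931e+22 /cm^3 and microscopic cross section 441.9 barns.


Sigma = N * sigma_barns * 1e-24
Sigma = 1.8931e+22 * 441.9 * 1e-24
Sigma = 8.3656 /cm

8.3656


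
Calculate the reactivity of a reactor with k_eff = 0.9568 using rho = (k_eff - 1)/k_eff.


rho = (k_eff - 1) / k_eff
rho = (0.9568 - 1) / 0.9568
rho = -0.045151

-0.045151


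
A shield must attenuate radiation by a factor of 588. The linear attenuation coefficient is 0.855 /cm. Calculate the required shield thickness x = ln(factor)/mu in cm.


x = ln(factor) / mu
x = ln(588) / 0.855
x = 7.4582 cm

7.4582


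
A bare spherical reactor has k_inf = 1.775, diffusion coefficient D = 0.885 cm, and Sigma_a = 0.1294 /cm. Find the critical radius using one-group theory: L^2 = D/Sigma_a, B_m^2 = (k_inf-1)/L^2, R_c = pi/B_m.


L^2 = D / Sigma_a = 0.885 / 0.1294 = 6.839258 cm^2
B_m^2 = (k_inf - 1) / L^2 = (1.775 - 1) / 6.839258 = 0.1133164 /cm^2
For a bare sphere: B_g = pi/R, so R_c = pi / sqrt(B_m^2)
R_c = pi / sqrt(0.1133164) = 9.3326 cm

9.3326


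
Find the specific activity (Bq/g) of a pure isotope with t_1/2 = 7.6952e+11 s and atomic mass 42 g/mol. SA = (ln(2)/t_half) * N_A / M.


lambda = ln(2) / t_half = ln(2) / 7.6952e+11 = 9.007527e-13 /s
SA = lambda * N_A / M
SA = 9.007527e-13 * 6.022e23 / 42
SA = 1.2915e+10 Bq/g

1.2915e+10


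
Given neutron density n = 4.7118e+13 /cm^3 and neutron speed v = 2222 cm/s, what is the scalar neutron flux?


phi = n * v
phi = 4.7118e+13 * 2222
phi = 1.0470e+17 /cm^2/s

1.0470e+17


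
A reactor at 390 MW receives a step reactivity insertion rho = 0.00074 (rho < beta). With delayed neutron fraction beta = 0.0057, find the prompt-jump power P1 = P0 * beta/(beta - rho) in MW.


P1/P0 = beta / (beta - rho)
P1/P0 = 0.0057 / (0.0057 - 0.00074) = 1.149194
P1 = 390 * 1.149194 = 448.19 MW

448.19


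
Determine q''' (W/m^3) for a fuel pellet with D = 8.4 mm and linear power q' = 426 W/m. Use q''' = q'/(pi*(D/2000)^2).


r = D / 2 / 1000 = 8.4 / 2 / 1000 = 0.0042 m
q''' = q' / (pi * r^2)
q''' = 426 / (pi * 0.0042^2)
q''' = 7.6871e+06 W/m^3

7.6871e+06


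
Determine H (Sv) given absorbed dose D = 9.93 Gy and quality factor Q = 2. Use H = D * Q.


H = D * Q
H = 9.93 * 2
H = 19.860 Sv

19.860


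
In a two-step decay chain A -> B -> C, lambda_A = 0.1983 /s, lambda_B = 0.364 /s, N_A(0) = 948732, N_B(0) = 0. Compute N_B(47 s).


N_B(t) = lambda_A * N_A0 / (lambda_B - lambda_A) * [exp(-lambda_A*t) - exp(-lambda_B*t)]
exp(-0.1983*47) = 8.960495e-05; exp(-0.364*47) = 3.716122e-08
N_B = 0.1983 * 948732 / (0.364 - 0.1983) * (8.960495e-05 - 3.716122e-08)
N_B = 101.69

101.69


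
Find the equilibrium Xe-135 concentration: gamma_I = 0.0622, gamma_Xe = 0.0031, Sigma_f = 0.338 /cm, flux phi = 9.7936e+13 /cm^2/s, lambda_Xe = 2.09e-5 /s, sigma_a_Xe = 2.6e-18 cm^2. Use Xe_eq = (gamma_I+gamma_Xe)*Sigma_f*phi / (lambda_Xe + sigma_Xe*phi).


Xe_eq = (gamma_I + gamma_Xe) * Sigma_f * phi / (lambda_Xe + sigma_Xe * phi)
Numerator = (0.0622 + 0.0031) * 0.338 * 9.7936e+13 = 2.161585e+12
Denominator = 2.09e-5 + 2.6e-18 * 9.7936e+13 = 2.755336e-04
Xe_eq = 2.161585e+12 / 2.755336e-04 = 7.8451e+15 /cm^3

7.8451e+15


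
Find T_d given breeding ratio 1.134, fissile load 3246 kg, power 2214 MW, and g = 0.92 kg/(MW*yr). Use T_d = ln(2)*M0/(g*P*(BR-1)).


Breeding gain G = BR - 1 = 1.134 - 1 = 0.134
Fissile production rate = g * P * G = 0.92 * 2214 * 0.134 = 272.94192 kg/yr
T_d = ln(2) * M0 / (g * P * G)
T_d = ln(2) * 3246 / 272.94192 = 8.2433 yr

8.2433


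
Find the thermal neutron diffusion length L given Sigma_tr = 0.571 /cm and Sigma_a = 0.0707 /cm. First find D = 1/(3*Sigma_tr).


D = 1 / (3 * Sigma_tr) = 1 / (3 * 0.571) = 0.5837712 cm
L = sqrt(D / Sigma_a)
L = sqrt(0.5837712 / 0.0707)
L = 2.8735 cm

2.8735


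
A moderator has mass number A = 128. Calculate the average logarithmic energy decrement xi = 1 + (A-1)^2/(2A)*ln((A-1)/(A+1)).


xi = 1 + (A-1)^2/(2A) * ln((A-1)/(A+1))
xi = 1 + (128-1)^2/(2*128) * ln((128-1)/(128 +1))
xi = 0.015544

0.015544


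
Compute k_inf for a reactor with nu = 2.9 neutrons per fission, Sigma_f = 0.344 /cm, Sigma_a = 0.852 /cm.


k_inf = nu * Sigma_f / Sigma_a
k_inf = 2.9 * 0.344 / 0.852
k_inf = 1.1709

1.1709


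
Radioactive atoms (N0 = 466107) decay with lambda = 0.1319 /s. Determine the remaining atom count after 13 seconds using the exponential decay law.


N = N0 * exp(-lambda * t)
N = 466107 * exp(-0.1319 * 13)
N = 83908

83908


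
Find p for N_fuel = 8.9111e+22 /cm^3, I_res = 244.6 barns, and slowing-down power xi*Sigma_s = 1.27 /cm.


p = exp(-N * I * 1e-24 / (xi*Sigma_s))
p = exp(-8.9111e+22 * 244.6 * 1e-24 / 1.27)
p = 3.5185e-08

3.5185e-08


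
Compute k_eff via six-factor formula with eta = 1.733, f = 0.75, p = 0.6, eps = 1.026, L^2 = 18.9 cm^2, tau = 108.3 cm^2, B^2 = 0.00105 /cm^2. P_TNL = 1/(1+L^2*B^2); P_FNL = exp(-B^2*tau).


k_inf = eta*f*p*eps = 1.733*0.75*0.6*1.026 = 0.8001261
P_TNL = 1/(1 + L^2*B^2) = 1/(1 + 18.9*0.00105) = 0.9805412
P_FNL = exp(-B^2*tau) = exp(-0.00105*108.3) = 0.8925123
k_eff = k_inf * P_TNL * P_FNL = 0.8001261 * 0.9805412 * 0.8925123
k_eff = 0.70023

0.70023


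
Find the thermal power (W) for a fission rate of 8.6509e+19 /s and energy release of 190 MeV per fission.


P = fission_rate * E_MeV * 1.602e-13
P = 8.6509e+19 * 190 * 1.602e-13
P = 2.6332e+09 W

2.6332e+09


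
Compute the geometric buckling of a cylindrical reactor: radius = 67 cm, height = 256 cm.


B^2 = (2.405/R)^2 + (pi/H)^2
B^2 = (2.405/67)^2 + (pi/256)^2
B^2 = 0.0014391 /cm^2

0.0014391


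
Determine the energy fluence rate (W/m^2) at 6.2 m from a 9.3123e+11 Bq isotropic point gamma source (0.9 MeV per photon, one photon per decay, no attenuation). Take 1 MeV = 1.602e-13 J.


psi = A * E * 1.602e-13 / (4*pi*r^2)
psi = 9.3123e+11 * 0.9 * 1.602e-13 / (4*pi*6.2^2)
psi = 2.7795e-04 W/m^2

2.7795e-04


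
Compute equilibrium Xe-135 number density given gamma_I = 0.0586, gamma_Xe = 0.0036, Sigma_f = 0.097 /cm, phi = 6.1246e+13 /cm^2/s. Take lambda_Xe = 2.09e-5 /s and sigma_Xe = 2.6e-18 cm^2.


Xe_eq = (gamma_I + gamma_Xe) * Sigma_f * phi / (lambda_Xe + sigma_Xe * phi)
Numerator = (0.0586 + 0.0036) * 0.097 * 6.1246e+13 = 3.695216e+11
Denominator = 2.09e-5 + 2.6e-18 * 6.1246e+13 = 1.801396e-04
Xe_eq = 3.695216e+11 / 1.801396e-04 = 2.0513e+15 /cm^3

2.0513e+15


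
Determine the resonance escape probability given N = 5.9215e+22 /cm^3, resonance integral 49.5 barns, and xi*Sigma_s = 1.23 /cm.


p = exp(-N * I * 1e-24 / (xi*Sigma_s))
p = exp(-5.9215e+22 * 49.5 * 1e-24 / 1.23)
p = 0.092269

0.092269


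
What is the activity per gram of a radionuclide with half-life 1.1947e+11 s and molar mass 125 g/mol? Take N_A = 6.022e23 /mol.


lambda = ln(2) / t_half = ln(2) / 1.1947e+11 = 5.801851e-12 /s
SA = lambda * N_A / M
SA = 5.801851e-12 * 6.022e23 / 125
SA = 2.7951e+10 Bq/g

2.7951e+10


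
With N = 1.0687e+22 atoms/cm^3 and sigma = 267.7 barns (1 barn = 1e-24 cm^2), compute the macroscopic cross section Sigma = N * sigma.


Sigma = N * sigma_barns * 1e-24
Sigma = 1.0687e+22 * 267.7 * 1e-24
Sigma = 2.8609 /cm

2.8609


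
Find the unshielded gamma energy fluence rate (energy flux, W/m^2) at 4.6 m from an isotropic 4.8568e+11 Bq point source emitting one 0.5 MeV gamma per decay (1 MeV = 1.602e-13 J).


psi = A * E * 1.602e-13 / (4*pi*r^2)
psi = 4.8568e+11 * 0.5 * 1.602e-13 / (4*pi*4.6^2)
psi = 1.4630e-04 W/m^2

1.4630e-04


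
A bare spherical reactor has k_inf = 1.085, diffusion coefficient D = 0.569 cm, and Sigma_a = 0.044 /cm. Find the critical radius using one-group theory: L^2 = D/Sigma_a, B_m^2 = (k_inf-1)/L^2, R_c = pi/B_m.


L^2 = D / Sigma_a = 0.569 / 0.044 = 12.93182 cm^2
B_m^2 = (k_inf - 1) / L^2 = (1.085 - 1) / 12.93182 = 0.006572934 /cm^2
For a bare sphere: B_g = pi/R, so R_c = pi / sqrt(B_m^2)
R_c = pi / sqrt(0.006572934) = 38.750 cm

38.750


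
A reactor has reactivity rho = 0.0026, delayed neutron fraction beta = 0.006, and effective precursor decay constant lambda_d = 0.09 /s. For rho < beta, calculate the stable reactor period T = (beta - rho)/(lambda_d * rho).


T = (beta - rho) / (lambda_d * rho)
T = (0.006 - 0.0026) / (0.09 * 0.0026)
T = 14.530 s

14.530


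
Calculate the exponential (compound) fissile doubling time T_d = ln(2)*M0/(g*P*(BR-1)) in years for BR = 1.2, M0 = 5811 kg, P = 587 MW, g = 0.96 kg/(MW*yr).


Breeding gain G = BR - 1 = 1.2 - 1 = 0.2
Fissile production rate = g * P * G = 0.96 * 587 * 0.2 = 112.704 kg/yr
T_d = ln(2) * M0 / (g * P * G)
T_d = ln(2) * 5811 / 112.704 = 35.739 yr

35.739


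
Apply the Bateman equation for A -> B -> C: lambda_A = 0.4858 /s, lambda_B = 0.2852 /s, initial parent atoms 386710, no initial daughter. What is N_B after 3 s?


N_B(t) = lambda_A * N_A0 / (lambda_B - lambda_A) * [exp(-lambda_A*t) - exp(-lambda_B*t)]
exp(-0.4858*3) = 0.2328409; exp(-0.2852*3) = 0.4250281
N_B = 0.4858 * 386710 / (0.2852 - 0.4858) * (0.2328409 - 0.4250281)
N_B = 179985

179985


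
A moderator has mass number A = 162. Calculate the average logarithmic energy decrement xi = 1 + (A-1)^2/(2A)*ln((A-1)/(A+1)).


xi = 1 + (A-1)^2/(2A) * ln((A-1)/(A+1))
xi = 1 + (162-1)^2/(2*162) * ln((162-1)/(162 +1))
xi = 0.012295

0.012295


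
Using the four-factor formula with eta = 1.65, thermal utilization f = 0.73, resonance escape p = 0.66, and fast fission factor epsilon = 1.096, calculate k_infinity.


k_inf = eta * f * p * epsilon
k_inf = 1.65 * 0.73 * 0.66 * 1.096
k_inf = 0.87129

0.87129


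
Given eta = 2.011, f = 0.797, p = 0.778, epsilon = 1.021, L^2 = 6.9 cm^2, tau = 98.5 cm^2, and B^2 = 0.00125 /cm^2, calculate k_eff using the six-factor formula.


k_inf = eta*f*p*eps = 2.011*0.797*0.778*1.021 = 1.273139
P_TNL = 1/(1 + L^2*B^2) = 1/(1 + 6.9*0.00125) = 0.9914488
P_FNL = exp(-B^2*tau) = exp(-0.00125*98.5) = 0.8841531
k_eff = k_inf * P_TNL * P_FNL = 1.273139 * 0.9914488 * 0.8841531
k_eff = 1.1160

1.1160


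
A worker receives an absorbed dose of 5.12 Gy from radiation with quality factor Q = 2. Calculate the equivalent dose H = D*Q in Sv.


H = D * Q
H = 5.12 * 2
H = 10.240 Sv

10.240


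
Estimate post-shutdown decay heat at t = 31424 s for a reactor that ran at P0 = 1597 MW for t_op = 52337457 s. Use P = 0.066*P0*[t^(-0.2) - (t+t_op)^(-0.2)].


P/P0 = 0.066 * [t^(-0.2) - (t + t_op)^(-0.2)]
P/P0 = 0.066 * [31424^(-0.2) - (31424 + 52337457)^(-0.2)]
P/P0 = 0.066 * [0.1260514 - 0.02858810] = 0.006432578
P = 1597 * 0.006432578 = 10.273 MW

10.273


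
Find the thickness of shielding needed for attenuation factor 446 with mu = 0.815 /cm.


x = ln(factor) / mu
x = ln(446) / 0.815
x = 7.4851 cm

7.4851


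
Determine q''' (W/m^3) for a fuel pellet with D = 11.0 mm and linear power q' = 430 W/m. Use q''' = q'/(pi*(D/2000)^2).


r = D / 2 / 1000 = 11.0 / 2 / 1000 = 0.0055 m
q''' = q' / (pi * r^2)
q''' = 430 / (pi * 0.0055^2)
q''' = 4.5247e+06 W/m^3

4.5247e+06


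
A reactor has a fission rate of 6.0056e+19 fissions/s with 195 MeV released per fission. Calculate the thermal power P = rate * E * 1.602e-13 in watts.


P = fission_rate * E_MeV * 1.602e-13
P = 6.0056e+19 * 195 * 1.602e-13
P = 1.8761e+09 W

1.8761e+09


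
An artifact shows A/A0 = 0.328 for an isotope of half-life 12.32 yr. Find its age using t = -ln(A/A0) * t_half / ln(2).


lambda = ln(2) / t_half = ln(2) / 12.32 = 0.05626195 /yr
t = -ln(A/A0) / lambda
t = -ln(0.328) / 0.05626195
t = 19.813 yr

19.813


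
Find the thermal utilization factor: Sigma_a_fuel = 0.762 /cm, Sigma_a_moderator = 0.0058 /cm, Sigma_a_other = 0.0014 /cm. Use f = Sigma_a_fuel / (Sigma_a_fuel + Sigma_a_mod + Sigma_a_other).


f = Sigma_a_fuel / (Sigma_a_fuel + Sigma_a_mod + Sigma_a_other)
f = 0.762 / (0.762 + 0.0058 + 0.0014)
f = 0.99064

0.99064


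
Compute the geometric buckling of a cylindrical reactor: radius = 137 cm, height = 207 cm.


B^2 = (2.405/R)^2 + (pi/H)^2
B^2 = (2.405/137)^2 + (pi/207)^2
B^2 = 5.3850e-04 /cm^2

5.3850e-04


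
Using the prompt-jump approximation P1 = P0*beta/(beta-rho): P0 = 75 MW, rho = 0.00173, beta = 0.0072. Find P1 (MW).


P1/P0 = beta / (beta - rho)
P1/P0 = 0.0072 / (0.0072 - 0.00173) = 1.316271
P1 = 75 * 1.316271 = 98.720 MW

98.720


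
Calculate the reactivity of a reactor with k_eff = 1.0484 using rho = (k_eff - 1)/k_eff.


rho = (k_eff - 1) / k_eff
rho = (1.0484 - 1) / 1.0484
rho = 0.046166

0.046166


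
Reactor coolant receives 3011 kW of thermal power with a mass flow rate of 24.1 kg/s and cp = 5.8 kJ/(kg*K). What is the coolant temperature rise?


dT = Q / (m_dot * cp)
dT = 3011 / (24.1 * 5.8)
dT = 21.541 C

21.541


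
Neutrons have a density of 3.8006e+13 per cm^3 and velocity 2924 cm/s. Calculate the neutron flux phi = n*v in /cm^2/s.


phi = n * v
phi = 3.8006e+13 * 2924
phi = 1.1113e+17 /cm^2/s

1.1113e+17


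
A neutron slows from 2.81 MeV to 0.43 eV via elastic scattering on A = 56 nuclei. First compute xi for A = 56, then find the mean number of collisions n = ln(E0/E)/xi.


xi = 1 + (A-1)^2/(2A)*ln((A-1)/(A+1)) = 0.03529286 (for A = 56)
n = ln(E0/E) / xi
n = ln(2.81e6 / 0.43) / 0.03529286
n = ln(6.534884e+06) / 0.03529286 = 444.64

444.64


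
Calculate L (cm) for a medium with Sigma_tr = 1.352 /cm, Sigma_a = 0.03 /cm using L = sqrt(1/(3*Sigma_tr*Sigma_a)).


D = 1 / (3 * Sigma_tr) = 1 / (3 * 1.352) = 0.2465483 cm
L = sqrt(D / Sigma_a)
L = sqrt(0.2465483 / 0.03)
L = 2.8668 cm

2.8668


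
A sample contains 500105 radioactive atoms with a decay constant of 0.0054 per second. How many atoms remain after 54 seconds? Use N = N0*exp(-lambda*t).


N = N0 * exp(-lambda * t)
N = 500105 * exp(-0.0054 * 54)
N = 373612

373612


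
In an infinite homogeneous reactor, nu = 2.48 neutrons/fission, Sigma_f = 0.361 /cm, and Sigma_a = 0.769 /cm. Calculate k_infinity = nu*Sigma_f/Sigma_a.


k_inf = nu * Sigma_f / Sigma_a
k_inf = 2.48 * 0.361 / 0.769
k_inf = 1.1642

1.1642


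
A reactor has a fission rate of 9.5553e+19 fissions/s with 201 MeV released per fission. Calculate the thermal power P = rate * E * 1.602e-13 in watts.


P = fission_rate * E_MeV * 1.602e-13
P = 9.5553e+19 * 201 * 1.602e-13
P = 3.0768e+09 W

3.0768e+09


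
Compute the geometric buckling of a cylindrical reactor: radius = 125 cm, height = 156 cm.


B^2 = (2.405/R)^2 + (pi/H)^2
B^2 = (2.405/125)^2 + (pi/156)^2
B^2 = 7.7573e-04 /cm^2

7.7573e-04


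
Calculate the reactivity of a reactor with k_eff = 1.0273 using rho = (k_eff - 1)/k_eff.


rho = (k_eff - 1) / k_eff
rho = (1.0273 - 1) / 1.0273
rho = 0.026575

0.026575


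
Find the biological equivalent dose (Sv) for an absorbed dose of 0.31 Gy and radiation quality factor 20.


H = D * Q
H = 0.31 * 20
H = 6.2000 Sv

6.2000


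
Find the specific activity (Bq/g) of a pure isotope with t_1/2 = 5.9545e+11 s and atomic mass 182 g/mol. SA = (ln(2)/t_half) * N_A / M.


lambda = ln(2) / t_half = ln(2) / 5.9545e+11 = 1.164073e-12 /s
SA = lambda * N_A / M
SA = 1.164073e-12 * 6.022e23 / 182
SA = 3.8517e+09 Bq/g

3.8517e+09


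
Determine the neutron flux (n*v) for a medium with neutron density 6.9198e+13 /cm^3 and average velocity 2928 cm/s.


phi = n * v
phi = 6.9198e+13 * 2928
phi = 2.0261e+17 /cm^2/s

2.0261e+17


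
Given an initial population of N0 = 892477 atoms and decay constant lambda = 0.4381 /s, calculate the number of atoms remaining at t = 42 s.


N = N0 * exp(-lambda * t)
N = 892477 * exp(-0.4381 * 42)
N = 0.0091094

0.0091094


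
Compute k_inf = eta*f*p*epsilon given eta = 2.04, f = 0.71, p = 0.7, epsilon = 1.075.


k_inf = eta * f * p * epsilon
k_inf = 2.04 * 0.71 * 0.7 * 1.075
k_inf = 1.0899

1.0899


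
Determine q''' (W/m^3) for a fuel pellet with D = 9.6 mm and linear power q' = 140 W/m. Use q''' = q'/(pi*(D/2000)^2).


r = D / 2 / 1000 = 9.6 / 2 / 1000 = 0.0048 m
q''' = q' / (pi * r^2)
q''' = 140 / (pi * 0.0048^2)
q''' = 1.9342e+06 W/m^3

1.9342e+06


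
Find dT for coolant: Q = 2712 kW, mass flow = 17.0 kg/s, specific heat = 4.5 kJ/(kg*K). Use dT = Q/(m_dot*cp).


dT = Q / (m_dot * cp)
dT = 2712 / (17.0 * 4.5)
dT = 35.451 C

35.451


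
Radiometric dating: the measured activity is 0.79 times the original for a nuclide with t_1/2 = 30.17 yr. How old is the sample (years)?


lambda = ln(2) / t_half = ln(2) / 30.17 = 0.02297472 /yr
t = -ln(A/A0) / lambda
t = -ln(0.79) / 0.02297472
t = 10.260 yr

10.260


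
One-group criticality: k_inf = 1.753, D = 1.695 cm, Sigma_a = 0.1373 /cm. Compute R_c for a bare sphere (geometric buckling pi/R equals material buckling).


L^2 = D / Sigma_a = 1.695 / 0.1373 = 12.34523 cm^2
B_m^2 = (k_inf - 1) / L^2 = (1.753 - 1) / 12.34523 = 0.06099522 /cm^2
For a bare sphere: B_g = pi/R, so R_c = pi / sqrt(B_m^2)
R_c = pi / sqrt(0.06099522) = 12.720 cm

12.720


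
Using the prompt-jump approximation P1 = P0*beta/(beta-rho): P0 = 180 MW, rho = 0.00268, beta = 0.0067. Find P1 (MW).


P1/P0 = beta / (beta - rho)
P1/P0 = 0.0067 / (0.0067 - 0.00268) = 1.666667
P1 = 180 * 1.666667 = 300.00 MW

300.00


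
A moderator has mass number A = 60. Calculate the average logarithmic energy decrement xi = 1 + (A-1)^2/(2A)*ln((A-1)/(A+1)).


xi = 1 + (A-1)^2/(2A) * ln((A-1)/(A+1))
xi = 1 + (60-1)^2/(2*60) * ln((60-1)/(60 +1))
xi = 0.032966

0.032966


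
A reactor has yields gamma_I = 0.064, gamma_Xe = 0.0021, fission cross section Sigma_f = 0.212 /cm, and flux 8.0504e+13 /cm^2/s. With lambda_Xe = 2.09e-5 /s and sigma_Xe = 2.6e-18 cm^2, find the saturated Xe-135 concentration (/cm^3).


Xe_eq = (gamma_I + gamma_Xe) * Sigma_f * phi / (lambda_Xe + sigma_Xe * phi)
Numerator = (0.064 + 0.0021) * 0.212 * 8.0504e+13 = 1.128119e+12
Denominator = 2.09e-5 + 2.6e-18 * 8.0504e+13 = 2.302104e-04
Xe_eq = 1.128119e+12 / 2.302104e-04 = 4.9004e+15 /cm^3

4.9004e+15


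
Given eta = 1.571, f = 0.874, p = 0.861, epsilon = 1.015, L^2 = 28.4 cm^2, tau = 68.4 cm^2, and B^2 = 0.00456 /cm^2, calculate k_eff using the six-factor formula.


k_inf = eta*f*p*eps = 1.571*0.874*0.861*1.015 = 1.199932
P_TNL = 1/(1 + L^2*B^2) = 1/(1 + 28.4*0.00456) = 0.8853444
P_FNL = exp(-B^2*tau) = exp(-0.00456*68.4) = 0.7320518
k_eff = k_inf * P_TNL * P_FNL = 1.199932 * 0.8853444 * 0.7320518
k_eff = 0.77770

0.77770


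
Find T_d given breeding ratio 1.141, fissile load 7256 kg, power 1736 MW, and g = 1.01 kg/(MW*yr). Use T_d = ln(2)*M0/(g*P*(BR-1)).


Breeding gain G = BR - 1 = 1.141 - 1 = 0.141
Fissile production rate = g * P * G = 1.01 * 1736 * 0.141 = 247.22376 kg/yr
T_d = ln(2) * M0 / (g * P * G)
T_d = ln(2) * 7256 / 247.22376 = 20.344 yr

20.344


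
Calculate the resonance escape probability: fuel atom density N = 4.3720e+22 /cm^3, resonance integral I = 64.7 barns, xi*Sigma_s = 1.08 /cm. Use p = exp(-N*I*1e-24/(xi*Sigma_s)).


p = exp(-N * I * 1e-24 / (xi*Sigma_s))
p = exp(-4.3720e+22 * 64.7 * 1e-24 / 1.08)
p = 0.072865

0.072865


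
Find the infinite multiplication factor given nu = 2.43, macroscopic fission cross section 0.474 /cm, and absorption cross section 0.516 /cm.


k_inf = nu * Sigma_f / Sigma_a
k_inf = 2.43 * 0.474 / 0.516
k_inf = 2.2322

2.2322


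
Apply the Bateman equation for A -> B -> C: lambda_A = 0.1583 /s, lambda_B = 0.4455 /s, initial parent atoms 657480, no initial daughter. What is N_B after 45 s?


N_B(t) = lambda_A * N_A0 / (lambda_B - lambda_A) * [exp(-lambda_A*t) - exp(-lambda_B*t)]
exp(-0.1583*45) = 8.059410e-04; exp(-0.4455*45) = 1.965538e-09
N_B = 0.1583 * 657480 / (0.4455 - 0.1583) * (8.059410e-04 - 1.965538e-09)
N_B = 292.07

292.07


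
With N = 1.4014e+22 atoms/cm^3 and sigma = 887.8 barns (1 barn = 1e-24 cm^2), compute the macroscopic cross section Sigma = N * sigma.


Sigma = N * sigma_barns * 1e-24
Sigma = 1.4014e+22 * 887.8 * 1e-24
Sigma = 12.442 /cm

12.442


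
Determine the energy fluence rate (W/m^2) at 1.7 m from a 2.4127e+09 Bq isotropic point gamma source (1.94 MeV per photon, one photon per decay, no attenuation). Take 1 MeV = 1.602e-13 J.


psi = A * E * 1.602e-13 / (4*pi*r^2)
psi = 2.4127e+09 * 1.94 * 1.602e-13 / (4*pi*1.7^2)
psi = 2.0647e-05 W/m^2

2.0647e-05


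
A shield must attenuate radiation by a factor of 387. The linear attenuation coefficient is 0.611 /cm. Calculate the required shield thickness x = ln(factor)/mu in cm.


x = ln(factor) / mu
x = ln(387) / 0.611
x = 9.7519 cm

9.7519


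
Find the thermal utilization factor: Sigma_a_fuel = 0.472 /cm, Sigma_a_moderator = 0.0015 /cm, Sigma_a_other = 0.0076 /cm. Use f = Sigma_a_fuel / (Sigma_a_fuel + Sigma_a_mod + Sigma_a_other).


f = Sigma_a_fuel / (Sigma_a_fuel + Sigma_a_mod + Sigma_a_other)
f = 0.472 / (0.472 + 0.0015 + 0.0076)
f = 0.98109

0.98109


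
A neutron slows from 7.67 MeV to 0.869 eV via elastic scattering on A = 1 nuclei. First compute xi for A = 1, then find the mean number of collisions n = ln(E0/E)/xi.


xi = 1 + (A-1)^2/(2A)*ln((A-1)/(A+1)) = 1 (for A = 1)
n = ln(E0/E) / xi
n = ln(7.67e6 / 0.869) / 1
n = ln(8.826237e+06) / 1 = 15.993

15.993


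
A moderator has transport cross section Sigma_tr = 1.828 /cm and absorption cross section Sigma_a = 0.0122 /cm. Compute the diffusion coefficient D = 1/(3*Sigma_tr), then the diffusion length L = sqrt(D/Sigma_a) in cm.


D = 1 / (3 * Sigma_tr) = 1 / (3 * 1.828) = 0.1823487 cm
L = sqrt(D / Sigma_a)
L = sqrt(0.1823487 / 0.0122)
L = 3.8661 cm

3.8661


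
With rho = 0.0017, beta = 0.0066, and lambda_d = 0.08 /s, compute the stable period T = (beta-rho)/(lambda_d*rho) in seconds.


T = (beta - rho) / (lambda_d * rho)
T = (0.0066 - 0.0017) / (0.08 * 0.0017)
T = 36.029 s

36.029


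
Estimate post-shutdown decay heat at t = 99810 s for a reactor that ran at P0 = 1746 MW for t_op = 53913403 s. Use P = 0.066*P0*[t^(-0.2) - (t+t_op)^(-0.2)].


P/P0 = 0.066 * [t^(-0.2) - (t + t_op)^(-0.2)]
P/P0 = 0.066 * [99810^(-0.2) - (99810 + 53913403)^(-0.2)]
P/P0 = 0.066 * [0.1000380 - 0.02841188] = 0.004727324
P = 1746 * 0.004727324 = 8.2539 MW

8.2539


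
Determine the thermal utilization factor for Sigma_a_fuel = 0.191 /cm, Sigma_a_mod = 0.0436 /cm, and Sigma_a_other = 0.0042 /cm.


f = Sigma_a_fuel / (Sigma_a_fuel + Sigma_a_mod + Sigma_a_other)
f = 0.191 / (0.191 + 0.0436 + 0.0042)
f = 0.79983

0.79983


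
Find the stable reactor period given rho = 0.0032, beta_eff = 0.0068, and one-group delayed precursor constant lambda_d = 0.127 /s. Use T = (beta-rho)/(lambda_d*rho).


T = (beta - rho) / (lambda_d * rho)
T = (0.0068 - 0.0032) / (0.127 * 0.0032)
T = 8.8583 s

8.8583


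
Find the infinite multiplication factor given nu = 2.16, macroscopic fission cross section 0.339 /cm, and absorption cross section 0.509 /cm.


k_inf = nu * Sigma_f / Sigma_a
k_inf = 2.16 * 0.339 / 0.509
k_inf = 1.4386

1.4386


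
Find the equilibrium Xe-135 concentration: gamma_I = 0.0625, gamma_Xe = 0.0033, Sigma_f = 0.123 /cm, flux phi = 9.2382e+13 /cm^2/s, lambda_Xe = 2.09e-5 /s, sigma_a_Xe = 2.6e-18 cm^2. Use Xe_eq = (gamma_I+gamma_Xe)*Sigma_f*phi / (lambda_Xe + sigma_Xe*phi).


Xe_eq = (gamma_I + gamma_Xe) * Sigma_f * phi / (lambda_Xe + sigma_Xe * phi)
Numerator = (0.0625 + 0.0033) * 0.123 * 9.2382e+13 = 7.476845e+11
Denominator = 2.09e-5 + 2.6e-18 * 9.2382e+13 = 2.610932e-04
Xe_eq = 7.476845e+11 / 2.610932e-04 = 2.8637e+15 /cm^3

2.8637e+15


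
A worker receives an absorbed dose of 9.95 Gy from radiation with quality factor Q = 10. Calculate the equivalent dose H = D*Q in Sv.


H = D * Q
H = 9.95 * 10
H = 99.500 Sv

99.500


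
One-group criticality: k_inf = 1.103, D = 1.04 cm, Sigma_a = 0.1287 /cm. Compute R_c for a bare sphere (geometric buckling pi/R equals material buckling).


L^2 = D / Sigma_a = 1.04 / 0.1287 = 8.080808 cm^2
B_m^2 = (k_inf - 1) / L^2 = (1.103 - 1) / 8.080808 = 0.01274625 /cm^2
For a bare sphere: B_g = pi/R, so R_c = pi / sqrt(B_m^2)
R_c = pi / sqrt(0.01274625) = 27.827 cm

27.827


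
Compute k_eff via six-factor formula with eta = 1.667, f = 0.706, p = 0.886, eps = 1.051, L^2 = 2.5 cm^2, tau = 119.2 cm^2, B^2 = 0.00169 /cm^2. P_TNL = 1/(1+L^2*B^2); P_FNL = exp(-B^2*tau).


k_inf = eta*f*p*eps = 1.667*0.706*0.886*1.051 = 1.095915
P_TNL = 1/(1 + L^2*B^2) = 1/(1 + 2.5*0.00169) = 0.9957928
P_FNL = exp(-B^2*tau) = exp(-0.00169*119.2) = 0.8175461
k_eff = k_inf * P_TNL * P_FNL = 1.095915 * 0.9957928 * 0.8175461
k_eff = 0.89219

0.89219


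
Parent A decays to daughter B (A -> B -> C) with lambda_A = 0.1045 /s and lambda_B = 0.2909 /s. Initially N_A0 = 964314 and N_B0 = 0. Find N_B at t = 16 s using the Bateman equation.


N_B(t) = lambda_A * N_A0 / (lambda_B - lambda_A) * [exp(-lambda_A*t) - exp(-lambda_B*t)]
exp(-0.1045*16) = 0.1878709; exp(-0.2909*16) = 0.009519623
N_B = 0.1045 * 964314 / (0.2909 - 0.1045) * (0.1878709 - 0.009519623)
N_B = 96420

96420


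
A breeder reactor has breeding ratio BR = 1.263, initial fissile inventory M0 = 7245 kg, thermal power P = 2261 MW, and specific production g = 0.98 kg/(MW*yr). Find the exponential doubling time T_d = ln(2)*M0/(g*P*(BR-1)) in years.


Breeding gain G = BR - 1 = 1.263 - 1 = 0.263
Fissile production rate = g * P * G = 0.98 * 2261 * 0.263 = 582.75014 kg/yr
T_d = ln(2) * M0 / (g * P * G)
T_d = ln(2) * 7245 / 582.75014 = 8.6175 yr

8.6175


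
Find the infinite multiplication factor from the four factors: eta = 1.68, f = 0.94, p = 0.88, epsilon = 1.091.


k_inf = eta * f * p * epsilon
k_inf = 1.68 * 0.94 * 0.88 * 1.091
k_inf = 1.5162

1.5162


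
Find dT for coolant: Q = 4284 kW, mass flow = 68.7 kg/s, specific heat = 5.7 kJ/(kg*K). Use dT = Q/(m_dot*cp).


dT = Q / (m_dot * cp)
dT = 4284 / (68.7 * 5.7)
dT = 10.940 C

10.940


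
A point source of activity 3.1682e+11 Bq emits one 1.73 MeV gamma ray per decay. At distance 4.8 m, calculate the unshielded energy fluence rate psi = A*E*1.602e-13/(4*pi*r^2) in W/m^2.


psi = A * E * 1.602e-13 / (4*pi*r^2)
psi = 3.1682e+11 * 1.73 * 1.602e-13 / (4*pi*4.8^2)
psi = 3.0327e-04 W/m^2

3.0327e-04


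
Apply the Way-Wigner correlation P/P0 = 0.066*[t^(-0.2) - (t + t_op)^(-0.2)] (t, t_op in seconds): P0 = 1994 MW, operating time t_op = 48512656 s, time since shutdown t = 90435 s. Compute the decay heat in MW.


P/P0 = 0.066 * [t^(-0.2) - (t + t_op)^(-0.2)]
P/P0 = 0.066 * [90435^(-0.2) - (90435 + 48512656)^(-0.2)]
P/P0 = 0.066 * [0.1020311 - 0.02901798] = 0.004818866
P = 1994 * 0.004818866 = 9.6088 MW

9.6088


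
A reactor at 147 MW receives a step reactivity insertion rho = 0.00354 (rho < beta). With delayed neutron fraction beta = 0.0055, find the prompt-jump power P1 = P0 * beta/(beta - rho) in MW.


P1/P0 = beta / (beta - rho)
P1/P0 = 0.0055 / (0.0055 - 0.00354) = 2.806122
P1 = 147 * 2.806122 = 412.50 MW

412.50


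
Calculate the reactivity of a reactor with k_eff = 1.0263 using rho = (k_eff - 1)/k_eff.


rho = (k_eff - 1) / k_eff
rho = (1.0263 - 1) / 1.0263
rho = 0.025626

0.025626


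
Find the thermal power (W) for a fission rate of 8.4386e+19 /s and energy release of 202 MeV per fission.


P = fission_rate * E_MeV * 1.602e-13
P = 8.4386e+19 * 202 * 1.602e-13
P = 2.7308e+09 W

2.7308e+09


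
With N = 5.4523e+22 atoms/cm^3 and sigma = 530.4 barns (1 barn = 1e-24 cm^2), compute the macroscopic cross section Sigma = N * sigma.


Sigma = N * sigma_barns * 1e-24
Sigma = 5.4523e+22 * 530.4 * 1e-24
Sigma = 28.919 /cm

28.919


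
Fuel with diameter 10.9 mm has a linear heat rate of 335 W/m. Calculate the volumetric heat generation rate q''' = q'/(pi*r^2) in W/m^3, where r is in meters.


r = D / 2 / 1000 = 10.9 / 2 / 1000 = 0.00545 m
q''' = q' / (pi * r^2)
q''' = 335 / (pi * 0.00545^2)
q''' = 3.5901e+06 W/m^3

3.5901e+06


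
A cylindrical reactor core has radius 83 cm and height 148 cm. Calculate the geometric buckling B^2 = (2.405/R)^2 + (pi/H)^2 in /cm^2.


B^2 = (2.405/R)^2 + (pi/H)^2
B^2 = (2.405/83)^2 + (pi/148)^2
B^2 = 0.0012902 /cm^2

0.0012902


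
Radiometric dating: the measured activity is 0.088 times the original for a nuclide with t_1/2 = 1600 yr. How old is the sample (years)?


lambda = ln(2) / t_half = ln(2) / 1600 = 4.332170e-04 /yr
t = -ln(A/A0) / lambda
t = -ln(0.088) / 4.332170e-04
t = 5610.2 yr

5610.2


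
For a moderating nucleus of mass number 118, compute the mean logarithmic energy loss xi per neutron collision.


xi = 1 + (A-1)^2/(2A) * ln((A-1)/(A+1))
xi = 1 + (118-1)^2/(2*118) * ln((118-1)/(118 +1))
xi = 0.016854

0.016854


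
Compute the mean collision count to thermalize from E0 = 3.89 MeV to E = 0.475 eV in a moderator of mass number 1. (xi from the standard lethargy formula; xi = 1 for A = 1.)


xi = 1 + (A-1)^2/(2A)*ln((A-1)/(A+1)) = 1 (for A = 1)
n = ln(E0/E) / xi
n = ln(3.89e6 / 0.475) / 1
n = ln(8.189474e+06) / 1 = 15.918

15.918
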